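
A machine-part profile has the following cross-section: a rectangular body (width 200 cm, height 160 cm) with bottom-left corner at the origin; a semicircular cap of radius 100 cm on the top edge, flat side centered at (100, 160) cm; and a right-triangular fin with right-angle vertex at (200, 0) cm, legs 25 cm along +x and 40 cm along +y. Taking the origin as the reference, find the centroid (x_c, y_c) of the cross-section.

rectangular body: A = 200 × 160 = 32000.00, centroid at (100.00, 80.00).
semicircular top: A = ½π·100² = 15707.96, centroid at (100.00, 202.44).
triangular fin: A = ½·25·40 = 500.00, centroid at (208.33, 13.33).
ΣA = 48207.96 cm²
ΣAx_c = (32000.00)(100.00) + (15707.96)(100.00) + (500.00)(208.33) = 4874962.99 cm³
ΣAy_c = (32000.00)(80.00) + (15707.96)(202.44) + (500.00)(13.33) = 5746607.46 cm³
x_c = 4874962.99 / 48207.96 = 101.12 cm
y_c = 5746607.46 / 48207.96 = 119.20 cm

x_c = 101.12 cm, y_c = 119.20 cm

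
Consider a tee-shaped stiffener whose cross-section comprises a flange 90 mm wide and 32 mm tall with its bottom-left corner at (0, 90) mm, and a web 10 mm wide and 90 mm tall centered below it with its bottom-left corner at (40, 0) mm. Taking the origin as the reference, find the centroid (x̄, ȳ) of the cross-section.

Part | A | x̄ᵢ | ȳᵢ | A·x̄ᵢ | A·ȳᵢ
web | 900.00 | 45.00 | 45.00 | 40500.00 | 40500.00
flange | 2880.00 | 45.00 | 106.00 | 129600.00 | 305280.00
Σ | 3780.00 |  |  | 170100.00 | 345780.00
x̄ = 170100.00 / 3780.00 = 45.00 mm
ȳ = 345780.00 / 3780.00 = 91.48 mm

x̄ = 45.00 mm, ȳ = 91.48 mm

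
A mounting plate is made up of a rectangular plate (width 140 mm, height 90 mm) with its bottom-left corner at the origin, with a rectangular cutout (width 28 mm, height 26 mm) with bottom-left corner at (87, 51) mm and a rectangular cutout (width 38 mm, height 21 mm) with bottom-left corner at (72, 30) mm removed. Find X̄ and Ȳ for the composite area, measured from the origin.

Part | A | x̄ᵢ | ȳᵢ | A·x̄ᵢ | A·ȳᵢ
plate | 12600.00 | 70.00 | 45.00 | 882000.00 | 567000.00
hole 1 | -728.00 | 101.00 | 64.00 | -73528.00 | -46592.00
hole 2 | -798.00 | 91.00 | 40.50 | -72618.00 | -32319.00
Σ | 11074.00 |  |  | 735854.00 | 488089.00
X̄ = 735854.00 / 11074.00 = 66.45 mm
Ȳ = 488089.00 / 11074.00 = 44.08 mm

X̄ = 66.45 mm, Ȳ = 44.08 mm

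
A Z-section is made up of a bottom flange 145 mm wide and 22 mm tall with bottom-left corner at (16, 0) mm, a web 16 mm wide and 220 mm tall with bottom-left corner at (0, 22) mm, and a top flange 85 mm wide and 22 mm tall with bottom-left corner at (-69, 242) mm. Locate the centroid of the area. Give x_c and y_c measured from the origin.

x_c = 30.41 mm, y_c = 113.38 mm

bottom flange: A = 145 × 22 = 3190.00, centroid at (88.50, 11.00).
web: A = 16 × 220 = 3520.00, centroid at (8.00, 132.00).
top flange: A = 85 × 22 = 1870.00, centroid at (-26.50, 253.00).
ΣA = 8580.00 mm²
ΣAx_c = (3190.00)(88.50) + (3520.00)(8.00) + (1870.00)(-26.50) = 260920.00 mm³
ΣAy_c = (3190.00)(11.00) + (3520.00)(132.00) + (1870.00)(253.00) = 972840.00 mm³
x_c = 260920.00 / 8580.00 = 30.41 mm
y_c = 972840.00 / 8580.00 = 113.38 mm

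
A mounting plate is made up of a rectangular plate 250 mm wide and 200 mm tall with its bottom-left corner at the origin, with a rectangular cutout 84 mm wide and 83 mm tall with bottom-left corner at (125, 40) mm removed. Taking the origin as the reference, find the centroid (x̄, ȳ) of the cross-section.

plate: A = 250 × 200 = 50000.00, centroid at (125.00, 100.00).
hole: A = −(84 × 83) = -6972.00, centroid at (167.00, 81.50).
ΣA = 43028.00 mm²
ΣAx̄ = (50000.00)(125.00) + (-6972.00)(167.00) = 5085676.00 mm³
ΣAȳ = (50000.00)(100.00) + (-6972.00)(81.50) = 4431782.00 mm³
x̄ = 5085676.00 / 43028.00 = 118.19 mm
ȳ = 4431782.00 / 43028.00 = 103.00 mm

x̄ = 118.19 mm, ȳ = 103.00 mm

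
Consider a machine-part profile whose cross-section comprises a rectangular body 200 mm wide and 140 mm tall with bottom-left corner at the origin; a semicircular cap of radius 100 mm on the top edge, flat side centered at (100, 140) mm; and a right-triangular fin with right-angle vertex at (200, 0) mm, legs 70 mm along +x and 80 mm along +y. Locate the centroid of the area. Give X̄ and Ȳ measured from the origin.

X̄ = 107.43 mm, Ȳ = 105.37 mm

Part | A | x̄ᵢ | ȳᵢ | A·x̄ᵢ | A·ȳᵢ
rectangular body | 28000.00 | 100.00 | 70.00 | 2800000.00 | 1960000.00
semicircular top | 15707.96 | 100.00 | 182.44 | 1570796.33 | 2865781.52
triangular fin | 2800.00 | 223.33 | 26.67 | 625333.33 | 74666.67
Σ | 46507.96 |  |  | 4996129.66 | 4900448.19
X̄ = 4996129.66 / 46507.96 = 107.43 mm
Ȳ = 4900448.19 / 46507.96 = 105.37 mm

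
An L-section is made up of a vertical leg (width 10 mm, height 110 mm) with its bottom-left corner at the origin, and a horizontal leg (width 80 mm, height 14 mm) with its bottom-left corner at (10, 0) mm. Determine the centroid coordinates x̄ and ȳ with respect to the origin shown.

vertical leg: A = 10 × 110 = 1100.00, centroid at (5.00, 55.00).
horizontal leg: A = 80 × 14 = 1120.00, centroid at (50.00, 7.00).
ΣA = 2220.00 mm², ΣAx̄ = 61500.00 mm³, ΣAȳ = 68340.00 mm³.
x̄ = 61500.00/2220.00 = 27.70 mm; ȳ = 68340.00/2220.00 = 30.78 mm.

x̄ = 27.70 mm, ȳ = 30.78 mm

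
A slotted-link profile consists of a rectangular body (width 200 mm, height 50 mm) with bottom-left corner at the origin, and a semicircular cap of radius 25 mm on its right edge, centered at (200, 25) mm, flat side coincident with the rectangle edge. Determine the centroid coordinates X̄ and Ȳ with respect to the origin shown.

Part | A | x̄ᵢ | ȳᵢ | A·x̄ᵢ | A·ȳᵢ
rectangular body | 10000.00 | 100.00 | 25.00 | 1000000.00 | 250000.00
semicircular end | 981.75 | 210.61 | 25.00 | 206766.21 | 24543.69
Σ | 10981.75 |  |  | 1206766.21 | 274543.69
X̄ = 1206766.21 / 10981.75 = 109.89 mm
Ȳ = 274543.69 / 10981.75 = 25.00 mm

X̄ = 109.89 mm, Ȳ = 25.00 mm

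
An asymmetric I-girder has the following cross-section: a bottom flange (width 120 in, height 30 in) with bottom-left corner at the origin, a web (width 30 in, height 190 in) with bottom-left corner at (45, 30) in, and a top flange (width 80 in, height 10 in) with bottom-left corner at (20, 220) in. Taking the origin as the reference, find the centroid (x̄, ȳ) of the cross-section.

bottom flange: A = 120 × 30 = 3600.00, centroid at (60.00, 15.00).
web: A = 30 × 190 = 5700.00, centroid at (60.00, 125.00).
top flange: A = 80 × 10 = 800.00, centroid at (60.00, 225.00).
ΣA = 10100.00 in², ΣAx̄ = 606000.00 in³, ΣAȳ = 946500.00 in³.
x̄ = 606000.00/10100.00 = 60.00 in; ȳ = 946500.00/10100.00 = 93.71 in.

x̄ = 60.00 in, ȳ = 93.71 in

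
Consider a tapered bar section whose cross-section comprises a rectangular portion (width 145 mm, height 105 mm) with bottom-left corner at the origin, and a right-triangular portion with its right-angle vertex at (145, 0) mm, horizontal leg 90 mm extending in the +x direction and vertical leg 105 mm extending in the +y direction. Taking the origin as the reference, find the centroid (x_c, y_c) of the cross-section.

rectangular portion: A = 145 × 105 = 15225.00, centroid at (72.50, 52.50).
triangular portion: A = ½·90·105 = 4725.00, centroid at (175.00, 35.00).
ΣA = 19950.00 mm², ΣAx_c = 1930687.50 mm³, ΣAy_c = 964687.50 mm³.
x_c = 1930687.50/19950.00 = 96.78 mm; y_c = 964687.50/19950.00 = 48.36 mm.

x_c = 96.78 mm, y_c = 48.36 mm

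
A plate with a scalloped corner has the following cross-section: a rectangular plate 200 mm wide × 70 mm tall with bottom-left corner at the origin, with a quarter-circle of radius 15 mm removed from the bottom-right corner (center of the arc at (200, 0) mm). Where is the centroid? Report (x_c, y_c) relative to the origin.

plate: A = 200 × 70 = 14000.00, centroid at (100.00, 35.00).
removed quarter-circle: A = −¼π·15² = -176.71, centroid at (193.63, 6.37).
ΣA = 13823.29 mm², ΣAx_c = 1365782.08 mm³, ΣAy_c = 488875.00 mm³.
x_c = 1365782.08/13823.29 = 98.80 mm; y_c = 488875.00/13823.29 = 35.37 mm.

x_c = 98.80 mm, y_c = 35.37 mm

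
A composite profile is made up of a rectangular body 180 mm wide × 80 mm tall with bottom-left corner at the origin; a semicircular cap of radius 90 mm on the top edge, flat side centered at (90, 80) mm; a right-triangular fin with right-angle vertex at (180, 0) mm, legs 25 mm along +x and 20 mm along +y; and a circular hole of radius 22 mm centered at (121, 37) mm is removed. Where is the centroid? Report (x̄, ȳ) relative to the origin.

Part | A | x̄ᵢ | ȳᵢ | A·x̄ᵢ | A·ȳᵢ
rectangular body | 14400.00 | 90.00 | 40.00 | 1296000.00 | 576000.00
semicircular top | 12723.45 | 90.00 | 118.20 | 1145110.52 | 1503876.02
triangular fin | 250.00 | 188.33 | 6.67 | 47083.33 | 1666.67
hole | -1520.53 | 121.00 | 37.00 | -183984.23 | -56259.64
Σ | 25852.92 |  |  | 2304209.62 | 2025283.05
x̄ = 2304209.62 / 25852.92 = 89.13 mm
ȳ = 2025283.05 / 25852.92 = 78.34 mm

x̄ = 89.13 mm, ȳ = 78.34 mm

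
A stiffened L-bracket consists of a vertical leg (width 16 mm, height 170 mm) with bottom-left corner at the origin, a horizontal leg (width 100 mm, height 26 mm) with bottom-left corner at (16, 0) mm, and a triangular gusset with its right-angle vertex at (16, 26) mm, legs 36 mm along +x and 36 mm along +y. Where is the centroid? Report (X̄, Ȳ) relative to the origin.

vertical leg: A = 16 × 170 = 2720.00, centroid at (8.00, 85.00).
horizontal leg: A = 100 × 26 = 2600.00, centroid at (66.00, 13.00).
gusset: A = ½·36·36 = 648.00, centroid at (28.00, 38.00).
ΣA = 5968.00 mm²
ΣAX̄ = (2720.00)(8.00) + (2600.00)(66.00) + (648.00)(28.00) = 211504.00 mm³
ΣAȲ = (2720.00)(85.00) + (2600.00)(13.00) + (648.00)(38.00) = 289624.00 mm³
X̄ = 211504.00 / 5968.00 = 35.44 mm
Ȳ = 289624.00 / 5968.00 = 48.53 mm

X̄ = 35.44 mm, Ȳ = 48.53 mm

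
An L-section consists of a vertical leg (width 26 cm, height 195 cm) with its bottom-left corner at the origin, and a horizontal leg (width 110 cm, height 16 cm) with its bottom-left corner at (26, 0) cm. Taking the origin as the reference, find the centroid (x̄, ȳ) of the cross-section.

x̄ = 30.52 cm, ȳ = 74.44 cm

vertical leg: A = 26 × 195 = 5070.00, centroid at (13.00, 97.50).
horizontal leg: A = 110 × 16 = 1760.00, centroid at (81.00, 8.00).
ΣA = 6830.00 cm²
ΣAx̄ = (5070.00)(13.00) + (1760.00)(81.00) = 208470.00 cm³
ΣAȳ = (5070.00)(97.50) + (1760.00)(8.00) = 508405.00 cm³
x̄ = 208470.00 / 6830.00 = 30.52 cm
ȳ = 508405.00 / 6830.00 = 74.44 cm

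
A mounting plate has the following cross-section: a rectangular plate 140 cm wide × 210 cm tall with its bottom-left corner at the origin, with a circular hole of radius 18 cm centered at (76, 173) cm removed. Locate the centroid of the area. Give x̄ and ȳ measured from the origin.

x̄ = 69.78 cm, ȳ = 102.56 cm

plate: A = 140 × 210 = 29400.00, centroid at (70.00, 105.00).
hole: A = −π·18² = -1017.88, centroid at (76.00, 173.00).
ΣA = 28382.12 cm², ΣAx̄ = 1980641.42 cm³, ΣAȳ = 2910907.45 cm³.
x̄ = 1980641.42/28382.12 = 69.78 cm; ȳ = 2910907.45/28382.12 = 102.56 cm.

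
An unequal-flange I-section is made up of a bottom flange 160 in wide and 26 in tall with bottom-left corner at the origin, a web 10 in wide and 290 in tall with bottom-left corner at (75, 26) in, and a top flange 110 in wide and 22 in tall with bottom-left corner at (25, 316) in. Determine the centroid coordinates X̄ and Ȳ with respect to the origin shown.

X̄ = 80.00 in, Ȳ = 141.49 in

bottom flange: A = 160 × 26 = 4160.00, centroid at (80.00, 13.00).
web: A = 10 × 290 = 2900.00, centroid at (80.00, 171.00).
top flange: A = 110 × 22 = 2420.00, centroid at (80.00, 327.00).
ΣA = 9480.00 in²
ΣAX̄ = (4160.00)(80.00) + (2900.00)(80.00) + (2420.00)(80.00) = 758400.00 in³
ΣAȲ = (4160.00)(13.00) + (2900.00)(171.00) + (2420.00)(327.00) = 1341320.00 in³
X̄ = 758400.00 / 9480.00 = 80.00 in
Ȳ = 1341320.00 / 9480.00 = 141.49 in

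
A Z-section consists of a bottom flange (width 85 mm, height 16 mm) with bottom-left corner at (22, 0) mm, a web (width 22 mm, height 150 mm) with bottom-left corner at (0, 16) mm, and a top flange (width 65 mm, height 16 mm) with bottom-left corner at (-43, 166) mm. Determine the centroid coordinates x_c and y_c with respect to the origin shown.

x_c = 19.84 mm, y_c = 86.34 mm

bottom flange: A = 85 × 16 = 1360.00, centroid at (64.50, 8.00).
web: A = 22 × 150 = 3300.00, centroid at (11.00, 91.00).
top flange: A = 65 × 16 = 1040.00, centroid at (-10.50, 174.00).
ΣA = 5700.00 mm²
ΣAx_c = (1360.00)(64.50) + (3300.00)(11.00) + (1040.00)(-10.50) = 113100.00 mm³
ΣAy_c = (1360.00)(8.00) + (3300.00)(91.00) + (1040.00)(174.00) = 492140.00 mm³
x_c = 113100.00 / 5700.00 = 19.84 mm
y_c = 492140.00 / 5700.00 = 86.34 mm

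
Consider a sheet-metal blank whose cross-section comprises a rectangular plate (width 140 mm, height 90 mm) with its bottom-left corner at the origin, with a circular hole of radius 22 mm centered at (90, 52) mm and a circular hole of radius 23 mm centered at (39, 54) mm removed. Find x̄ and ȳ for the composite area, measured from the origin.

Part | A | x̄ᵢ | ȳᵢ | A·x̄ᵢ | A·ȳᵢ
plate | 12600.00 | 70.00 | 45.00 | 882000.00 | 567000.00
hole 1 | -1520.53 | 90.00 | 52.00 | -136847.78 | -79067.60
hole 2 | -1661.90 | 39.00 | 54.00 | -64814.20 | -89742.74
Σ | 9417.57 |  |  | 680338.03 | 398189.66
x̄ = 680338.03 / 9417.57 = 72.24 mm
ȳ = 398189.66 / 9417.57 = 42.28 mm

x̄ = 72.24 mm, ȳ = 42.28 mm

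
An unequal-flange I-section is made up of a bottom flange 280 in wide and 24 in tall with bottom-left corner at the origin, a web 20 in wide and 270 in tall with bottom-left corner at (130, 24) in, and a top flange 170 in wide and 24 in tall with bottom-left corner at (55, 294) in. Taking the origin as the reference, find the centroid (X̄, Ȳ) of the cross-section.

X̄ = 140.00 in, Ȳ = 135.04 in

bottom flange: A = 280 × 24 = 6720.00, centroid at (140.00, 12.00).
web: A = 20 × 270 = 5400.00, centroid at (140.00, 159.00).
top flange: A = 170 × 24 = 4080.00, centroid at (140.00, 306.00).
ΣA = 16200.00 in², ΣAX̄ = 2268000.00 in³, ΣAȲ = 2187720.00 in³.
X̄ = 2268000.00/16200.00 = 140.00 in; Ȳ = 2187720.00/16200.00 = 135.04 in.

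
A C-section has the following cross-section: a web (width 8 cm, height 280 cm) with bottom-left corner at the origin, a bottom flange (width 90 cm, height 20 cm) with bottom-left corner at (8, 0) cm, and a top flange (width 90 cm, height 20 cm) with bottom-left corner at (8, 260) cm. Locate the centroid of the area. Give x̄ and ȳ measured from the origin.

Part | A | x̄ᵢ | ȳᵢ | A·x̄ᵢ | A·ȳᵢ
web | 2240.00 | 4.00 | 140.00 | 8960.00 | 313600.00
bottom flange | 1800.00 | 53.00 | 10.00 | 95400.00 | 18000.00
top flange | 1800.00 | 53.00 | 270.00 | 95400.00 | 486000.00
Σ | 5840.00 |  |  | 199760.00 | 817600.00
x̄ = 199760.00 / 5840.00 = 34.21 cm
ȳ = 817600.00 / 5840.00 = 140.00 cm

x̄ = 34.21 cm, ȳ = 140.00 cm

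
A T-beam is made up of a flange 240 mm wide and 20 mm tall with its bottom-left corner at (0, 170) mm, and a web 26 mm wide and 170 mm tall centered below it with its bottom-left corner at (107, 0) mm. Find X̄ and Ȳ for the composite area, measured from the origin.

web: A = 26 × 170 = 4420.00, centroid at (120.00, 85.00).
flange: A = 240 × 20 = 4800.00, centroid at (120.00, 180.00).
ΣA = 9220.00 mm², ΣAX̄ = 1106400.00 mm³, ΣAȲ = 1239700.00 mm³.
X̄ = 1106400.00/9220.00 = 120.00 mm; Ȳ = 1239700.00/9220.00 = 134.46 mm.

X̄ = 120.00 mm, Ȳ = 134.46 mm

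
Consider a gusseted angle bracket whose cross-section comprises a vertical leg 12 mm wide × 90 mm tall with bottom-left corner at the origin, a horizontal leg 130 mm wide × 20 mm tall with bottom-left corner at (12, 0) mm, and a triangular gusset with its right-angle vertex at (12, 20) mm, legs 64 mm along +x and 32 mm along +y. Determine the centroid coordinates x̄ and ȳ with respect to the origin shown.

x̄ = 51.19 mm, ȳ = 22.53 mm

vertical leg: A = 12 × 90 = 1080.00, centroid at (6.00, 45.00).
horizontal leg: A = 130 × 20 = 2600.00, centroid at (77.00, 10.00).
gusset: A = ½·64·32 = 1024.00, centroid at (33.33, 30.67).
ΣA = 4704.00 mm²
ΣAx̄ = (1080.00)(6.00) + (2600.00)(77.00) + (1024.00)(33.33) = 240813.33 mm³
ΣAȳ = (1080.00)(45.00) + (2600.00)(10.00) + (1024.00)(30.67) = 106002.67 mm³
x̄ = 240813.33 / 4704.00 = 51.19 mm
ȳ = 106002.67 / 4704.00 = 22.53 mm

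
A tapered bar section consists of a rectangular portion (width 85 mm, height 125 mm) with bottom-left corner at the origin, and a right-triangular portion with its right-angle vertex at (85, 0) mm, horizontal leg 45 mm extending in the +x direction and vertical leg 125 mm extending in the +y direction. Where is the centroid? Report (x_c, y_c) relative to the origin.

x_c = 54.53 mm, y_c = 58.14 mm

rectangular portion: A = 85 × 125 = 10625.00, centroid at (42.50, 62.50).
triangular portion: A = ½·45·125 = 2812.50, centroid at (100.00, 41.67).
ΣA = 13437.50 mm²
ΣAx_c = (10625.00)(42.50) + (2812.50)(100.00) = 732812.50 mm³
ΣAy_c = (10625.00)(62.50) + (2812.50)(41.67) = 781250.00 mm³
x_c = 732812.50 / 13437.50 = 54.53 mm
y_c = 781250.00 / 13437.50 = 58.14 mm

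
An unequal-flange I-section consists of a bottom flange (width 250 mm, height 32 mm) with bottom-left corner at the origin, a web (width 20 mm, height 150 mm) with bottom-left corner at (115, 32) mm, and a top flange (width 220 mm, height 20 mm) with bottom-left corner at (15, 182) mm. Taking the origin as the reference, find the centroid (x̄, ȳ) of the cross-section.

bottom flange: A = 250 × 32 = 8000.00, centroid at (125.00, 16.00).
web: A = 20 × 150 = 3000.00, centroid at (125.00, 107.00).
top flange: A = 220 × 20 = 4400.00, centroid at (125.00, 192.00).
ΣA = 15400.00 mm², ΣAx̄ = 1925000.00 mm³, ΣAȳ = 1293800.00 mm³.
x̄ = 1925000.00/15400.00 = 125.00 mm; ȳ = 1293800.00/15400.00 = 84.01 mm.

x̄ = 125.00 mm, ȳ = 84.01 mm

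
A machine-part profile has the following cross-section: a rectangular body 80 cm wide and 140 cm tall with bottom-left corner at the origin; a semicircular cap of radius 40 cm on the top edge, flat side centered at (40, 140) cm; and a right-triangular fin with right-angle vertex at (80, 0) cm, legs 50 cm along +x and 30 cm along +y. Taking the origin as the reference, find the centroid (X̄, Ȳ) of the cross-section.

X̄ = 42.94 cm, Ȳ = 82.00 cm

Part | A | x̄ᵢ | ȳᵢ | A·x̄ᵢ | A·ȳᵢ
rectangular body | 11200.00 | 40.00 | 70.00 | 448000.00 | 784000.00
semicircular top | 2513.27 | 40.00 | 156.98 | 100530.96 | 394525.04
triangular fin | 750.00 | 96.67 | 10.00 | 72500.00 | 7500.00
Σ | 14463.27 |  |  | 621030.96 | 1186025.04
X̄ = 621030.96 / 14463.27 = 42.94 cm
Ȳ = 1186025.04 / 14463.27 = 82.00 cm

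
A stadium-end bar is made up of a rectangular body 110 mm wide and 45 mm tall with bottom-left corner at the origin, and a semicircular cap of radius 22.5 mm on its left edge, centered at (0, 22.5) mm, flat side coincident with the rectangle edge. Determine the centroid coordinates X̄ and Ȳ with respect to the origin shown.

X̄ = 46.07 mm, Ȳ = 22.50 mm

Part | A | x̄ᵢ | ȳᵢ | A·x̄ᵢ | A·ȳᵢ
rectangular body | 4950.00 | 55.00 | 22.50 | 272250.00 | 111375.00
semicircular end | 795.22 | -9.55 | 22.50 | -7593.75 | 17892.35
Σ | 5745.22 |  |  | 264656.25 | 129267.35
X̄ = 264656.25 / 5745.22 = 46.07 mm
Ȳ = 129267.35 / 5745.22 = 22.50 mm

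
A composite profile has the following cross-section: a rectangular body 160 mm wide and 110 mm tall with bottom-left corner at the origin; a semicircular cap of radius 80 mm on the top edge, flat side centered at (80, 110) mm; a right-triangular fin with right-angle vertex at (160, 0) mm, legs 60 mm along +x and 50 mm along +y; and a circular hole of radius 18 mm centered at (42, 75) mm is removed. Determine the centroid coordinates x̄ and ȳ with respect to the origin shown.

x̄ = 86.71 mm, ȳ = 84.02 mm

Part | A | x̄ᵢ | ȳᵢ | A·x̄ᵢ | A·ȳᵢ
rectangular body | 17600.00 | 80.00 | 55.00 | 1408000.00 | 968000.00
semicircular top | 10053.10 | 80.00 | 143.95 | 804247.72 | 1447173.95
triangular fin | 1500.00 | 180.00 | 16.67 | 270000.00 | 25000.00
hole | -1017.88 | 42.00 | 75.00 | -42750.79 | -76340.70
Σ | 28135.22 |  |  | 2439496.93 | 2363833.25
x̄ = 2439496.93 / 28135.22 = 86.71 mm
ȳ = 2363833.25 / 28135.22 = 84.02 mm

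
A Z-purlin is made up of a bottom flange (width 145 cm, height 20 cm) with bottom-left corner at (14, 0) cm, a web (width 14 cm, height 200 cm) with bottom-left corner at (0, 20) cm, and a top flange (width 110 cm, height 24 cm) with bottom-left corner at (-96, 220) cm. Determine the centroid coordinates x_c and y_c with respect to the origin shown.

bottom flange: A = 145 × 20 = 2900.00, centroid at (86.50, 10.00).
web: A = 14 × 200 = 2800.00, centroid at (7.00, 120.00).
top flange: A = 110 × 24 = 2640.00, centroid at (-41.00, 232.00).
ΣA = 8340.00 cm²
ΣAx_c = (2900.00)(86.50) + (2800.00)(7.00) + (2640.00)(-41.00) = 162210.00 cm³
ΣAy_c = (2900.00)(10.00) + (2800.00)(120.00) + (2640.00)(232.00) = 977480.00 cm³
x_c = 162210.00 / 8340.00 = 19.45 cm
y_c = 977480.00 / 8340.00 = 117.20 cm

x_c = 19.45 cm, y_c = 117.20 cm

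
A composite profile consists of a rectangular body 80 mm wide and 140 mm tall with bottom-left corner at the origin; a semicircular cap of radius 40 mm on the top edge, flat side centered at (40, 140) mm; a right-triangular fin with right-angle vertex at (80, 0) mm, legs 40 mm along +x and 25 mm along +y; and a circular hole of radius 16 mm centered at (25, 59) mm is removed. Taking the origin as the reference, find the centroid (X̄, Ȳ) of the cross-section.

rectangular body: A = 80 × 140 = 11200.00, centroid at (40.00, 70.00).
semicircular top: A = ½π·40² = 2513.27, centroid at (40.00, 156.98).
triangular fin: A = ½·40·25 = 500.00, centroid at (93.33, 8.33).
hole: A = −π·16² = -804.25, centroid at (25.00, 59.00).
ΣA = 13409.03 mm², ΣAX̄ = 575091.44 mm³, ΣAȲ = 1135241.10 mm³.
X̄ = 575091.44/13409.03 = 42.89 mm; Ȳ = 1135241.10/13409.03 = 84.66 mm.

X̄ = 42.89 mm, Ȳ = 84.66 mm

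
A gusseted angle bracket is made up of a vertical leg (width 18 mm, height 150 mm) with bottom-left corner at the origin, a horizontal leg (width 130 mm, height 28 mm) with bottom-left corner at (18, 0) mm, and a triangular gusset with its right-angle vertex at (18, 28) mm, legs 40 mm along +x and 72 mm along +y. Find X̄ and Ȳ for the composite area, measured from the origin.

X̄ = 47.76 mm, Ȳ = 42.20 mm

Part | A | x̄ᵢ | ȳᵢ | A·x̄ᵢ | A·ȳᵢ
vertical leg | 2700.00 | 9.00 | 75.00 | 24300.00 | 202500.00
horizontal leg | 3640.00 | 83.00 | 14.00 | 302120.00 | 50960.00
gusset | 1440.00 | 31.33 | 52.00 | 45120.00 | 74880.00
Σ | 7780.00 |  |  | 371540.00 | 328340.00
X̄ = 371540.00 / 7780.00 = 47.76 mm
Ȳ = 328340.00 / 7780.00 = 42.20 mm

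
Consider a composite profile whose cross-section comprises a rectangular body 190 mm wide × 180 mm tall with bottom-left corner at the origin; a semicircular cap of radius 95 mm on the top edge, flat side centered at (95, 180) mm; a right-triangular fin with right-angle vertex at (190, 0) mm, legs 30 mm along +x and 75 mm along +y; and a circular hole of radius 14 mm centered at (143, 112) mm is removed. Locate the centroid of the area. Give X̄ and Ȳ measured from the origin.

X̄ = 96.81 mm, Ȳ = 126.02 mm

Part | A | x̄ᵢ | ȳᵢ | A·x̄ᵢ | A·ȳᵢ
rectangular body | 34200.00 | 95.00 | 90.00 | 3249000.00 | 3078000.00
semicircular top | 14176.44 | 95.00 | 220.32 | 1346761.50 | 3123341.97
triangular fin | 1125.00 | 200.00 | 25.00 | 225000.00 | 28125.00
hole | -615.75 | 143.00 | 112.00 | -88052.56 | -68964.24
Σ | 48885.68 |  |  | 4732708.94 | 6160502.72
X̄ = 4732708.94 / 48885.68 = 96.81 mm
Ȳ = 6160502.72 / 48885.68 = 126.02 mm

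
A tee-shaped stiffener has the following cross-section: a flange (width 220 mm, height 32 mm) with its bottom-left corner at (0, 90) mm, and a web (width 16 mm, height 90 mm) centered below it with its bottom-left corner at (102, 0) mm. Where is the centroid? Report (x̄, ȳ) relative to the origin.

x̄ = 110.00 mm, ȳ = 95.64 mm

web: A = 16 × 90 = 1440.00, centroid at (110.00, 45.00).
flange: A = 220 × 32 = 7040.00, centroid at (110.00, 106.00).
ΣA = 8480.00 mm²
ΣAx̄ = (1440.00)(110.00) + (7040.00)(110.00) = 932800.00 mm³
ΣAȳ = (1440.00)(45.00) + (7040.00)(106.00) = 811040.00 mm³
x̄ = 932800.00 / 8480.00 = 110.00 mm
ȳ = 811040.00 / 8480.00 = 95.64 mm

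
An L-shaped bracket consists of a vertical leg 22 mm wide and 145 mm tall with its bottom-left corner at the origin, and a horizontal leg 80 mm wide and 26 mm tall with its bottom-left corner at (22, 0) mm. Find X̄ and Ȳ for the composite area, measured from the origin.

X̄ = 31.13 mm, Ȳ = 49.02 mm

vertical leg: A = 22 × 145 = 3190.00, centroid at (11.00, 72.50).
horizontal leg: A = 80 × 26 = 2080.00, centroid at (62.00, 13.00).
ΣA = 5270.00 mm², ΣAX̄ = 164050.00 mm³, ΣAȲ = 258315.00 mm³.
X̄ = 164050.00/5270.00 = 31.13 mm; Ȳ = 258315.00/5270.00 = 49.02 mm.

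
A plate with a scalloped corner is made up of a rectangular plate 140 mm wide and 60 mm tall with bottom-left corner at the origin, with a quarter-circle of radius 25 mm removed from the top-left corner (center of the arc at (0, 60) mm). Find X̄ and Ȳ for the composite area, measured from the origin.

X̄ = 73.69 mm, Ȳ = 28.80 mm

Part | A | x̄ᵢ | ȳᵢ | A·x̄ᵢ | A·ȳᵢ
plate | 8400.00 | 70.00 | 30.00 | 588000.00 | 252000.00
removed quarter-circle | -490.87 | 10.61 | 49.39 | -5208.33 | -24244.10
Σ | 7909.13 |  |  | 582791.67 | 227755.90
X̄ = 582791.67 / 7909.13 = 73.69 mm
Ȳ = 227755.90 / 7909.13 = 28.80 mm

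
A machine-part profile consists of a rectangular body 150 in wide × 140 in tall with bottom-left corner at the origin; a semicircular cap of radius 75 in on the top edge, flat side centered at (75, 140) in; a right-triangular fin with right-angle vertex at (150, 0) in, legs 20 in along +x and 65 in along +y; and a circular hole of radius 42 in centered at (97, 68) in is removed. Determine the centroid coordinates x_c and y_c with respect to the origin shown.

rectangular body: A = 150 × 140 = 21000.00, centroid at (75.00, 70.00).
semicircular top: A = ½π·75² = 8835.73, centroid at (75.00, 171.83).
triangular fin: A = ½·20·65 = 650.00, centroid at (156.67, 21.67).
hole: A = −π·42² = -5541.77, centroid at (97.00, 68.00).
ΣA = 24943.96 in²
ΣAx_c = (21000.00)(75.00) + (8835.73)(75.00) + (650.00)(156.67) + (-5541.77)(97.00) = 1801961.40 in³
ΣAy_c = (21000.00)(70.00) + (8835.73)(171.83) + (650.00)(21.67) + (-5541.77)(68.00) = 2625495.12 in³
x_c = 1801961.40 / 24943.96 = 72.24 in
y_c = 2625495.12 / 24943.96 = 105.26 in

x_c = 72.24 in, y_c = 105.26 in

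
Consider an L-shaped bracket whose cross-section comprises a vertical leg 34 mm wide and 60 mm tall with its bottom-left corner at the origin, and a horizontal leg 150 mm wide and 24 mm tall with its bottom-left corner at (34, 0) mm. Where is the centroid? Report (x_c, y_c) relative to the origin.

vertical leg: A = 34 × 60 = 2040.00, centroid at (17.00, 30.00).
horizontal leg: A = 150 × 24 = 3600.00, centroid at (109.00, 12.00).
ΣA = 5640.00 mm², ΣAx_c = 427080.00 mm³, ΣAy_c = 104400.00 mm³.
x_c = 427080.00/5640.00 = 75.72 mm; y_c = 104400.00/5640.00 = 18.51 mm.

x_c = 75.72 mm, y_c = 18.51 mm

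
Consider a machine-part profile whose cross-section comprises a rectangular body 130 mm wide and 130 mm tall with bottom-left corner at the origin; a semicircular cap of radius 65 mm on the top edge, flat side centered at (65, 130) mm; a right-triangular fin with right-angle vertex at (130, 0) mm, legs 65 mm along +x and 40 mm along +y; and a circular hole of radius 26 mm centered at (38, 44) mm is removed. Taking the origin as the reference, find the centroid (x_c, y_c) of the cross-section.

Part | A | x̄ᵢ | ȳᵢ | A·x̄ᵢ | A·ȳᵢ
rectangular body | 16900.00 | 65.00 | 65.00 | 1098500.00 | 1098500.00
semicircular top | 6636.61 | 65.00 | 157.59 | 431379.94 | 1045843.22
triangular fin | 1300.00 | 151.67 | 13.33 | 197166.67 | 17333.33
hole | -2123.72 | 38.00 | 44.00 | -80701.23 | -93443.53
Σ | 22712.90 |  |  | 1646345.38 | 2068233.02
x_c = 1646345.38 / 22712.90 = 72.49 mm
y_c = 2068233.02 / 22712.90 = 91.06 mm

x_c = 72.49 mm, y_c = 91.06 mm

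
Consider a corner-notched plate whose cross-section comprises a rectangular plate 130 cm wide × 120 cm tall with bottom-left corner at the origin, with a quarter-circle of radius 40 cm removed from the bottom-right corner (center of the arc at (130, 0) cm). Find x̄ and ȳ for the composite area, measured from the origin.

x̄ = 60.79 cm, ȳ = 63.77 cm

Part | A | x̄ᵢ | ȳᵢ | A·x̄ᵢ | A·ȳᵢ
plate | 15600.00 | 65.00 | 60.00 | 1014000.00 | 936000.00
removed quarter-circle | -1256.64 | 113.02 | 16.98 | -142029.48 | -21333.33
Σ | 14343.36 |  |  | 871970.52 | 914666.67
x̄ = 871970.52 / 14343.36 = 60.79 cm
ȳ = 914666.67 / 14343.36 = 63.77 cm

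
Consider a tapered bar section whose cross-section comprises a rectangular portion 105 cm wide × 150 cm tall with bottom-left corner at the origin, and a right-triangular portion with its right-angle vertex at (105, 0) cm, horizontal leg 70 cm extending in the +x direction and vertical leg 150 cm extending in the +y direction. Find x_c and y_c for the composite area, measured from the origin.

Part | A | x̄ᵢ | ȳᵢ | A·x̄ᵢ | A·ȳᵢ
rectangular portion | 15750.00 | 52.50 | 75.00 | 826875.00 | 1181250.00
triangular portion | 5250.00 | 128.33 | 50.00 | 673750.00 | 262500.00
Σ | 21000.00 |  |  | 1500625.00 | 1443750.00
x_c = 1500625.00 / 21000.00 = 71.46 cm
y_c = 1443750.00 / 21000.00 = 68.75 cm

x_c = 71.46 cm, y_c = 68.75 cm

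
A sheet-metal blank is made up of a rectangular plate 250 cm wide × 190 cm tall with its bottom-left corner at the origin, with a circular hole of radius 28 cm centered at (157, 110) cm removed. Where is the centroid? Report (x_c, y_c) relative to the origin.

x_c = 123.25 cm, y_c = 94.18 cm

Part | A | x̄ᵢ | ȳᵢ | A·x̄ᵢ | A·ȳᵢ
plate | 47500.00 | 125.00 | 95.00 | 5937500.00 | 4512500.00
hole | -2463.01 | 157.00 | 110.00 | -386692.36 | -270930.95
Σ | 45036.99 |  |  | 5550807.64 | 4241569.05
x_c = 5550807.64 / 45036.99 = 123.25 cm
y_c = 4241569.05 / 45036.99 = 94.18 cm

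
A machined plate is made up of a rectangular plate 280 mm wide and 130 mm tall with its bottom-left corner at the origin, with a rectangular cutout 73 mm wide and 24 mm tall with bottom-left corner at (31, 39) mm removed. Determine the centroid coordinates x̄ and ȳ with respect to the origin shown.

plate: A = 280 × 130 = 36400.00, centroid at (140.00, 65.00).
hole: A = −(73 × 24) = -1752.00, centroid at (67.50, 51.00).
ΣA = 34648.00 mm²
ΣAx̄ = (36400.00)(140.00) + (-1752.00)(67.50) = 4977740.00 mm³
ΣAȳ = (36400.00)(65.00) + (-1752.00)(51.00) = 2276648.00 mm³
x̄ = 4977740.00 / 34648.00 = 143.67 mm
ȳ = 2276648.00 / 34648.00 = 65.71 mm

x̄ = 143.67 mm, ȳ = 65.71 mm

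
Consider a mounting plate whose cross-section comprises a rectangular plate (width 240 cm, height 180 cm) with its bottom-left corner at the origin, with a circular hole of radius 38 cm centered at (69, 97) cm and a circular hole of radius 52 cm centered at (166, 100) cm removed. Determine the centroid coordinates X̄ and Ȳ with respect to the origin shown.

X̄ = 114.72 cm, Ȳ = 86.13 cm

plate: A = 240 × 180 = 43200.00, centroid at (120.00, 90.00).
hole 1: A = −π·38² = -4536.46, centroid at (69.00, 97.00).
hole 2: A = −π·52² = -8494.87, centroid at (166.00, 100.00).
ΣA = 30168.67 cm²
ΣAX̄ = (43200.00)(120.00) + (-4536.46)(69.00) + (-8494.87)(166.00) = 3460836.43 cm³
ΣAȲ = (43200.00)(90.00) + (-4536.46)(97.00) + (-8494.87)(100.00) = 2598476.75 cm³
X̄ = 3460836.43 / 30168.67 = 114.72 cm
Ȳ = 2598476.75 / 30168.67 = 86.13 cm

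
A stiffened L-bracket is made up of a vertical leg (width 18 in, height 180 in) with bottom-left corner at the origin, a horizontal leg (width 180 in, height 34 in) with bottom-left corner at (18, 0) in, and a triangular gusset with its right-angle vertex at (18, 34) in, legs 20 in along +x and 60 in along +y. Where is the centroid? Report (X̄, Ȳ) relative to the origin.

X̄ = 70.78 in, Ȳ = 42.98 in

vertical leg: A = 18 × 180 = 3240.00, centroid at (9.00, 90.00).
horizontal leg: A = 180 × 34 = 6120.00, centroid at (108.00, 17.00).
gusset: A = ½·20·60 = 600.00, centroid at (24.67, 54.00).
ΣA = 9960.00 in²
ΣAX̄ = (3240.00)(9.00) + (6120.00)(108.00) + (600.00)(24.67) = 704920.00 in³
ΣAȲ = (3240.00)(90.00) + (6120.00)(17.00) + (600.00)(54.00) = 428040.00 in³
X̄ = 704920.00 / 9960.00 = 70.78 in
Ȳ = 428040.00 / 9960.00 = 42.98 in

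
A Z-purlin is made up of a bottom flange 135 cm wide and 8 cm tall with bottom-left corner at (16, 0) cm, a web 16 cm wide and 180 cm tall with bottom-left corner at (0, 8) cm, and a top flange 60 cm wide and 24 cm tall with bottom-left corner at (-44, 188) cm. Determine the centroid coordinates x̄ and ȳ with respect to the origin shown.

x̄ = 17.23 cm, ȳ = 106.40 cm

bottom flange: A = 135 × 8 = 1080.00, centroid at (83.50, 4.00).
web: A = 16 × 180 = 2880.00, centroid at (8.00, 98.00).
top flange: A = 60 × 24 = 1440.00, centroid at (-14.00, 200.00).
ΣA = 5400.00 cm², ΣAx̄ = 93060.00 cm³, ΣAȳ = 574560.00 cm³.
x̄ = 93060.00/5400.00 = 17.23 cm; ȳ = 574560.00/5400.00 = 106.40 cm.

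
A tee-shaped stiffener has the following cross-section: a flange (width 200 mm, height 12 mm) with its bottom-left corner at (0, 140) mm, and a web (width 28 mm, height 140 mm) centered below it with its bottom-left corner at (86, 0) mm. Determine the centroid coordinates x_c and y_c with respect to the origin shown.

x_c = 100.00 mm, y_c = 98.86 mm

web: A = 28 × 140 = 3920.00, centroid at (100.00, 70.00).
flange: A = 200 × 12 = 2400.00, centroid at (100.00, 146.00).
ΣA = 6320.00 mm², ΣAx_c = 632000.00 mm³, ΣAy_c = 624800.00 mm³.
x_c = 632000.00/6320.00 = 100.00 mm; y_c = 624800.00/6320.00 = 98.86 mm.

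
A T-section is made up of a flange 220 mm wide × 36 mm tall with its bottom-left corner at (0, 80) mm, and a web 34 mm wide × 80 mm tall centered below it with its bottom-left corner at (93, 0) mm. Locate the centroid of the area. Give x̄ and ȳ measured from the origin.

x̄ = 110.00 mm, ȳ = 83.17 mm

web: A = 34 × 80 = 2720.00, centroid at (110.00, 40.00).
flange: A = 220 × 36 = 7920.00, centroid at (110.00, 98.00).
ΣA = 10640.00 mm²
ΣAx̄ = (2720.00)(110.00) + (7920.00)(110.00) = 1170400.00 mm³
ΣAȳ = (2720.00)(40.00) + (7920.00)(98.00) = 884960.00 mm³
x̄ = 1170400.00 / 10640.00 = 110.00 mm
ȳ = 884960.00 / 10640.00 = 83.17 mm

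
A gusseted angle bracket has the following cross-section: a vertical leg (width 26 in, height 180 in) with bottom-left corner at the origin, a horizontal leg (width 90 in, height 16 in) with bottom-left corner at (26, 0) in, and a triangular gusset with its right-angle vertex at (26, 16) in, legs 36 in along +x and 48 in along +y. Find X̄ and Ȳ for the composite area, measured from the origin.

vertical leg: A = 26 × 180 = 4680.00, centroid at (13.00, 90.00).
horizontal leg: A = 90 × 16 = 1440.00, centroid at (71.00, 8.00).
gusset: A = ½·36·48 = 864.00, centroid at (38.00, 32.00).
ΣA = 6984.00 in², ΣAX̄ = 195912.00 in³, ΣAȲ = 460368.00 in³.
X̄ = 195912.00/6984.00 = 28.05 in; Ȳ = 460368.00/6984.00 = 65.92 in.

X̄ = 28.05 in, Ȳ = 65.92 in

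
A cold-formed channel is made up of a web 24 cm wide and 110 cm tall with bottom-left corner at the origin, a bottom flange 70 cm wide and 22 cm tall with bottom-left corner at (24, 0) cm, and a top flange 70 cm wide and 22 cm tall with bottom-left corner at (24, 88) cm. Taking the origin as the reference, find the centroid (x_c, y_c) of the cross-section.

web: A = 24 × 110 = 2640.00, centroid at (12.00, 55.00).
bottom flange: A = 70 × 22 = 1540.00, centroid at (59.00, 11.00).
top flange: A = 70 × 22 = 1540.00, centroid at (59.00, 99.00).
ΣA = 5720.00 cm², ΣAx_c = 213400.00 cm³, ΣAy_c = 314600.00 cm³.
x_c = 213400.00/5720.00 = 37.31 cm; y_c = 314600.00/5720.00 = 55.00 cm.

x_c = 37.31 cm, y_c = 55.00 cm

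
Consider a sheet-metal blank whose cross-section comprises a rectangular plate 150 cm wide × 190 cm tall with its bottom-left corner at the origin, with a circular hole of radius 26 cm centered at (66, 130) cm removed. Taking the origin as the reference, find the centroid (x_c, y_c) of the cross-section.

Part | A | x̄ᵢ | ȳᵢ | A·x̄ᵢ | A·ȳᵢ
plate | 28500.00 | 75.00 | 95.00 | 2137500.00 | 2707500.00
hole | -2123.72 | 66.00 | 130.00 | -140165.30 | -276083.16
Σ | 26376.28 |  |  | 1997334.70 | 2431416.84
x_c = 1997334.70 / 26376.28 = 75.72 cm
y_c = 2431416.84 / 26376.28 = 92.18 cm

x_c = 75.72 cm, y_c = 92.18 cm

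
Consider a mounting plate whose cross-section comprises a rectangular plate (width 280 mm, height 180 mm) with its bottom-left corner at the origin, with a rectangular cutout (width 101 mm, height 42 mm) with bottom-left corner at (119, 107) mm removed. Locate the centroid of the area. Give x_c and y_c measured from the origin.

x_c = 137.29 mm, y_c = 86.51 mm

plate: A = 280 × 180 = 50400.00, centroid at (140.00, 90.00).
hole: A = −(101 × 42) = -4242.00, centroid at (169.50, 128.00).
ΣA = 46158.00 mm²
ΣAx_c = (50400.00)(140.00) + (-4242.00)(169.50) = 6336981.00 mm³
ΣAy_c = (50400.00)(90.00) + (-4242.00)(128.00) = 3993024.00 mm³
x_c = 6336981.00 / 46158.00 = 137.29 mm
y_c = 3993024.00 / 46158.00 = 86.51 mm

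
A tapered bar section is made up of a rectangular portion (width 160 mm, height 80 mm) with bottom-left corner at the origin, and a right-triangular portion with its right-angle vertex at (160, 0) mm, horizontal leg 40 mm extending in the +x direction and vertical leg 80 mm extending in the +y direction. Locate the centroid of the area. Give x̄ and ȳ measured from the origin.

x̄ = 90.37 mm, ȳ = 38.52 mm

rectangular portion: A = 160 × 80 = 12800.00, centroid at (80.00, 40.00).
triangular portion: A = ½·40·80 = 1600.00, centroid at (173.33, 26.67).
ΣA = 14400.00 mm²
ΣAx̄ = (12800.00)(80.00) + (1600.00)(173.33) = 1301333.33 mm³
ΣAȳ = (12800.00)(40.00) + (1600.00)(26.67) = 554666.67 mm³
x̄ = 1301333.33 / 14400.00 = 90.37 mm
ȳ = 554666.67 / 14400.00 = 38.52 mm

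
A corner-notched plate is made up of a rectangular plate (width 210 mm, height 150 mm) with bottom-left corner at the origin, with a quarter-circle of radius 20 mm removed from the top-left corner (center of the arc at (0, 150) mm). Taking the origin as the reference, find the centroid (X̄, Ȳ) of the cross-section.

plate: A = 210 × 150 = 31500.00, centroid at (105.00, 75.00).
removed quarter-circle: A = −¼π·20² = -314.16, centroid at (8.49, 141.51).
ΣA = 31185.84 mm²
ΣAX̄ = (31500.00)(105.00) + (-314.16)(8.49) = 3304833.33 mm³
ΣAȲ = (31500.00)(75.00) + (-314.16)(141.51) = 2318042.78 mm³
X̄ = 3304833.33 / 31185.84 = 105.97 mm
Ȳ = 2318042.78 / 31185.84 = 74.33 mm

X̄ = 105.97 mm, Ȳ = 74.33 mm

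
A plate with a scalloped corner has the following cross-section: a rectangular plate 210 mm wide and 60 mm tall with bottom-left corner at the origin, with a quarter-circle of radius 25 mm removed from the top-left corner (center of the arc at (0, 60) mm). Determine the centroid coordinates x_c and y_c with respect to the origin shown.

plate: A = 210 × 60 = 12600.00, centroid at (105.00, 30.00).
removed quarter-circle: A = −¼π·25² = -490.87, centroid at (10.61, 49.39).
ΣA = 12109.13 mm², ΣAx_c = 1317791.67 mm³, ΣAy_c = 353755.90 mm³.
x_c = 1317791.67/12109.13 = 108.83 mm; y_c = 353755.90/12109.13 = 29.21 mm.

x_c = 108.83 mm, y_c = 29.21 mm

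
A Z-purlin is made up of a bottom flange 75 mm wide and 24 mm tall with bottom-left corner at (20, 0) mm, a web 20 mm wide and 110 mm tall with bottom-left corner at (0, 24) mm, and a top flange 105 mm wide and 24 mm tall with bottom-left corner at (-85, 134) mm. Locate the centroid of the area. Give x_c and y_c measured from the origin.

Part | A | x̄ᵢ | ȳᵢ | A·x̄ᵢ | A·ȳᵢ
bottom flange | 1800.00 | 57.50 | 12.00 | 103500.00 | 21600.00
web | 2200.00 | 10.00 | 79.00 | 22000.00 | 173800.00
top flange | 2520.00 | -32.50 | 146.00 | -81900.00 | 367920.00
Σ | 6520.00 |  |  | 43600.00 | 563320.00
x_c = 43600.00 / 6520.00 = 6.69 mm
y_c = 563320.00 / 6520.00 = 86.40 mm

x_c = 6.69 mm, y_c = 86.40 mm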